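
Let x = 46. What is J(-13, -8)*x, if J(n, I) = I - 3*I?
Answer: 736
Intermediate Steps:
J(n, I) = -2*I (J(n, I) = I - 3*I = -2*I)
J(-13, -8)*x = -2*(-8)*46 = 16*46 = 736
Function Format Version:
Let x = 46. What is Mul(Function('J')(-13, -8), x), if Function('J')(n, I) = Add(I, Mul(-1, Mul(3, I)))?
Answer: 736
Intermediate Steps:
Function('J')(n, I) = Mul(-2, I) (Function('J')(n, I) = Add(I, Mul(-3, I)) = Mul(-2, I))
Mul(Function('J')(-13, -8), x) = Mul(Mul(-2, -8), 46) = Mul(16, 46) = 736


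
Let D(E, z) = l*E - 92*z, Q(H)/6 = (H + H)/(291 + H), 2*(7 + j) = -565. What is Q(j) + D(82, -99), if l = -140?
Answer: -4688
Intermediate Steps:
j = -579/2 (j = -7 + (½)*(-565) = -7 - 565/2 = -579/2 ≈ -289.50)
Q(H) = 12*H/(291 + H) (Q(H) = 6*((H + H)/(291 + H)) = 6*((2*H)/(291 + H)) = 6*(2*H/(291 + H)) = 12*H/(291 + H))
D(E, z) = -140*E - 92*z
Q(j) + D(82, -99) = 12*(-579/2)/(291 - 579/2) + (-140*82 - 92*(-99)) = 12*(-579/2)/(3/2) + (-11480 + 9108) = 12*(-579/2)*(⅔) - 2372 = -2316 - 2372 = -4688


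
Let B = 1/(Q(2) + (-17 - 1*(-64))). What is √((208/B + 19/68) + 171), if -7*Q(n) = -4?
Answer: √570186239/238 ≈ 100.33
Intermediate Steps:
Q(n) = 4/7 (Q(n) = -⅐*(-4) = 4/7)
B = 7/333 (B = 1/(4/7 + (-17 - 1*(-64))) = 1/(4/7 + (-17 + 64)) = 1/(4/7 + 47) = 1/(333/7) = 7/333 ≈ 0.021021)
√((208/B + 19/68) + 171) = √((208/(7/333) + 19/68) + 171) = √((208*(333/7) + 19*(1/68)) + 171) = √((69264/7 + 19/68) + 171) = √(4710085/476 + 171) = √(4791481/476) = √570186239/238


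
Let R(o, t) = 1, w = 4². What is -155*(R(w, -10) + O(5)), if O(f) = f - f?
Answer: -155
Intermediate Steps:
O(f) = 0
w = 16
-155*(R(w, -10) + O(5)) = -155*(1 + 0) = -155*1 = -155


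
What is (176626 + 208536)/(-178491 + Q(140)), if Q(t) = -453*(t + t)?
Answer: -385162/305331 ≈ -1.2615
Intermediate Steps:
Q(t) = -906*t
(176626 + 208536)/(-178491 + Q(140)) = (176626 + 208536)/(-178491 - 906*140) = 385162/(-178491 - 126840) = 385162/(-305331) = 385162*(-1/305331) = -385162/305331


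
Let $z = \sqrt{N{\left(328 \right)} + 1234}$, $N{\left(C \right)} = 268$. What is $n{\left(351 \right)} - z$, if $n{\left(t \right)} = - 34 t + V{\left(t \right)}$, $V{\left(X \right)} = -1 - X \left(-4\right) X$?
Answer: $480869 - \sqrt{1502} \approx 4.8083 \cdot 10^{5}$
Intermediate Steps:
$V{\left(X \right)} = -1 + 4 X^{2}$ ($V{\left(X \right)} = -1 - - 4 X X = -1 - - 4 X^{2} = -1 + 4 X^{2}$)
$n{\left(t \right)} = -1 - 34 t + 4 t^{2}$ ($n{\left(t \right)} = - 34 t + \left(-1 + 4 t^{2}\right) = -1 - 34 t + 4 t^{2}$)
$z = \sqrt{1502}$ ($z = \sqrt{268 + 1234} = \sqrt{1502} \approx 38.756$)
$n{\left(351 \right)} - z = \left(-1 - 11934 + 4 \cdot 351^{2}\right) - \sqrt{1502} = \left(-1 - 11934 + 4 \cdot 123201\right) - \sqrt{1502} = \left(-1 - 11934 + 492804\right) - \sqrt{1502} = 480869 - \sqrt{1502}$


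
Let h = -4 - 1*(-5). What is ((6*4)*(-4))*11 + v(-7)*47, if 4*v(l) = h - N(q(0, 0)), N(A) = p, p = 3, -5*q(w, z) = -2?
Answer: -2159/2 ≈ -1079.5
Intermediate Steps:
q(w, z) = ⅖ (q(w, z) = -⅕*(-2) = ⅖)
N(A) = 3
h = 1 (h = -4 + 5 = 1)
v(l) = -½ (v(l) = (1 - 1*3)/4 = (1 - 3)/4 = (¼)*(-2) = -½)
((6*4)*(-4))*11 + v(-7)*47 = ((6*4)*(-4))*11 - ½*47 = (24*(-4))*11 - 47/2 = -96*11 - 47/2 = -1056 - 47/2 = -2159/2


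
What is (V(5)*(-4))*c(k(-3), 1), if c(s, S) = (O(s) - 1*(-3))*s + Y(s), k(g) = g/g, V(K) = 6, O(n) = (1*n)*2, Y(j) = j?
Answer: -144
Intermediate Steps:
O(n) = 2*n (O(n) = n*2 = 2*n)
k(g) = 1
c(s, S) = s + s*(3 + 2*s) (c(s, S) = (2*s - 1*(-3))*s + s = (2*s + 3)*s + s = (3 + 2*s)*s + s = s*(3 + 2*s) + s = s + s*(3 + 2*s))
(V(5)*(-4))*c(k(-3), 1) = (6*(-4))*(2*1*(2 + 1)) = -48*3 = -24*6 = -144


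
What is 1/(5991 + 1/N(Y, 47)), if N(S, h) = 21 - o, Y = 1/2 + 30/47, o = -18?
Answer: 39/233650 ≈ 0.00016692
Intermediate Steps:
Y = 107/94 (Y = 1*(½) + 30*(1/47) = ½ + 30/47 = 107/94 ≈ 1.1383)
N(S, h) = 39 (N(S, h) = 21 - 1*(-18) = 21 + 18 = 39)
1/(5991 + 1/N(Y, 47)) = 1/(5991 + 1/39) = 1/(233650/39) = 39/233650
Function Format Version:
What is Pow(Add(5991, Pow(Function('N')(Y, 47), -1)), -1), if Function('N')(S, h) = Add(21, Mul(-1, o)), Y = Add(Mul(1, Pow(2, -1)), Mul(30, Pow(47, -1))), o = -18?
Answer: Rational(39, 233650) ≈ 0.00016692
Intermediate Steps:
Y = Rational(107, 94) (Y = Add(Mul(1, Rational(1, 2)), Mul(30, Rational(1, 47))) = Add(Rational(1, 2), Rational(30, 47)) = Rational(107, 94) ≈ 1.1383)
Function('N')(S, h) = 39 (Function('N')(S, h) = Add(21, Mul(-1, -18)) = Add(21, 18) = 39)
Pow(Add(5991, Pow(Function('N')(Y, 47), -1)), -1) = Pow(Add(5991, Pow(39, -1)), -1) = Pow(Add(5991, Rational(1, 39)), -1) = Pow(Rational(233650, 39), -1) = Rational(39, 233650)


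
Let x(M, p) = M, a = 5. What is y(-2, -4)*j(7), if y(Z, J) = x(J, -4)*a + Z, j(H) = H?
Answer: -154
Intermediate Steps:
y(Z, J) = Z + 5*J (y(Z, J) = J*5 + Z = 5*J + Z = Z + 5*J)
y(-2, -4)*j(7) = (-2 + 5*(-4))*7 = (-2 - 20)*7 = -22*7 = -154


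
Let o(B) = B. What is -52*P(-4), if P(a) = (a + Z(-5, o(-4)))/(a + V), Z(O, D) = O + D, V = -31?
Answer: -676/35 ≈ -19.314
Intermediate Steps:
Z(O, D) = D + O
P(a) = (-9 + a)/(-31 + a) (P(a) = (a + (-4 - 5))/(a - 31) = (a - 9)/(-31 + a) = (-9 + a)/(-31 + a))
-52*P(-4) = -52*(-9 - 4)/(-31 - 4) = -52*(-13)/(-35) = -(-52)*(-13)/35 = -52*13/35 = -676/35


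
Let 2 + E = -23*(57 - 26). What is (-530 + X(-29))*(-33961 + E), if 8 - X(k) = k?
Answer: 17095268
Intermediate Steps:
X(k) = 8 - k
E = -715 (E = -2 - 23*(57 - 26) = -2 - 23*31 = -2 - 713 = -715)
(-530 + X(-29))*(-33961 + E) = (-530 + (8 - 1*(-29)))*(-33961 - 715) = (-530 + (8 + 29))*(-34676) = (-530 + 37)*(-34676) = -493*(-34676) = 17095268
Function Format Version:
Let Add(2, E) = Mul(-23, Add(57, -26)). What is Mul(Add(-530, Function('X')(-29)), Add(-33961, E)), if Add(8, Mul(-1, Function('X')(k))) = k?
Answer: 17095268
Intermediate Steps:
Function('X')(k) = Add(8, Mul(-1, k))
E = -715 (E = Add(-2, Mul(-23, Add(57, -26))) = Add(-2, Mul(-23, 31)) = Add(-2, -713) = -715)
Mul(Add(-530, Function('X')(-29)), Add(-33961, E)) = Mul(Add(-530, Add(8, Mul(-1, -29))), Add(-33961, -715)) = Mul(Add(-530, Add(8, 29)), -34676) = Mul(Add(-530, 37), -34676) = Mul(-493, -34676) = 17095268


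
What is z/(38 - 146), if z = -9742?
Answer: 4871/54 ≈ 90.204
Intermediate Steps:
z/(38 - 146) = -9742/(38 - 146) = -9742/(-108) = -1/108*(-9742) = 4871/54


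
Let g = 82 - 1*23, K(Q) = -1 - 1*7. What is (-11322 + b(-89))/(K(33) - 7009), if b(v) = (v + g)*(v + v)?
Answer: 1994/2339 ≈ 0.85250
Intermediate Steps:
K(Q) = -8 (K(Q) = -1 - 7 = -8)
g = 59 (g = 82 - 23 = 59)
b(v) = 2*v*(59 + v) (b(v) = (v + 59)*(v + v) = (59 + v)*(2*v) = 2*v*(59 + v))
(-11322 + b(-89))/(K(33) - 7009) = (-11322 + 2*(-89)*(59 - 89))/(-8 - 7009) = (-11322 + 2*(-89)*(-30))/(-7017) = (-11322 + 5340)*(-1/7017) = -5982*(-1/7017) = 1994/2339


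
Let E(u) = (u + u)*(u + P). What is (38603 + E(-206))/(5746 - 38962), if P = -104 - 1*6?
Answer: -56265/11072 ≈ -5.0817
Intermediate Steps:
P = -110 (P = -104 - 6 = -110)
E(u) = 2*u*(-110 + u) (E(u) = (u + u)*(u - 110) = (2*u)*(-110 + u) = 2*u*(-110 + u))
(38603 + E(-206))/(5746 - 38962) = (38603 + 2*(-206)*(-110 - 206))/(5746 - 38962) = (38603 + 2*(-206)*(-316))/(-33216) = (38603 + 130192)*(-1/33216) = 168795*(-1/33216) = -56265/11072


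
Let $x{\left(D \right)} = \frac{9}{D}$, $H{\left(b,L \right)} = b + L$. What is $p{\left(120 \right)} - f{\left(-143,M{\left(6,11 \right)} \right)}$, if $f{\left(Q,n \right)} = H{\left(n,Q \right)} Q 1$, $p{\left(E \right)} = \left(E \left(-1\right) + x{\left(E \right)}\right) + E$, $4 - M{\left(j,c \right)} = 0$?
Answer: $- \frac{795077}{40} \approx -19877.0$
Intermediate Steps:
$M{\left(j,c \right)} = 4$ ($M{\left(j,c \right)} = 4 - 0 = 4 + 0 = 4$)
$H{\left(b,L \right)} = L + b$
$p{\left(E \right)} = \frac{9}{E}$ ($p{\left(E \right)} = \left(E \left(-1\right) + \frac{9}{E}\right) + E = \left(- E + \frac{9}{E}\right) + E = \frac{9}{E}$)
$f{\left(Q,n \right)} = Q \left(Q + n\right)$ ($f{\left(Q,n \right)} = \left(Q + n\right) Q 1 = Q \left(Q + n\right) 1 = Q \left(Q + n\right)$)
$p{\left(120 \right)} - f{\left(-143,M{\left(6,11 \right)} \right)} = \frac{9}{120} - - 143 \left(-143 + 4\right) = 9 \cdot \frac{1}{120} - \left(-143\right) \left(-139\right) = \frac{3}{40} - 19877 = - \frac{795077}{40}$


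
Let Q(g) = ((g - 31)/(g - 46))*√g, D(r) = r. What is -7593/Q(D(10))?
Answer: -45558*√10/35 ≈ -4116.2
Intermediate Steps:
Q(g) = √g*(-31 + g)/(-46 + g) (Q(g) = ((-31 + g)/(-46 + g))*√g = √g*(-31 + g)/(-46 + g))
-7593/Q(D(10)) = -7593*√10*(-46 + 10)/(10*(-31 + 10)) = -7593*6*√10/35 = -45558*√10/35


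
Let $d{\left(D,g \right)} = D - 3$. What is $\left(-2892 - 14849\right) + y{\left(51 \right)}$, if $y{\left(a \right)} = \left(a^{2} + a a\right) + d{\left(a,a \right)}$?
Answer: $-12491$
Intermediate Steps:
$d{\left(D,g \right)} = -3 + D$
$y{\left(a \right)} = -3 + a + 2 a^{2}$ ($y{\left(a \right)} = \left(a^{2} + a a\right) + \left(-3 + a\right) = \left(a^{2} + a^{2}\right) + \left(-3 + a\right) = 2 a^{2} + \left(-3 + a\right) = -3 + a + 2 a^{2}$)
$\left(-2892 - 14849\right) + y{\left(51 \right)} = \left(-2892 - 14849\right) + \left(-3 + 51 + 2 \cdot 51^{2}\right) = -17741 + \left(-3 + 51 + 2 \cdot 2601\right) = -17741 + \left(-3 + 51 + 5202\right) = -17741 + 5250 = -12491$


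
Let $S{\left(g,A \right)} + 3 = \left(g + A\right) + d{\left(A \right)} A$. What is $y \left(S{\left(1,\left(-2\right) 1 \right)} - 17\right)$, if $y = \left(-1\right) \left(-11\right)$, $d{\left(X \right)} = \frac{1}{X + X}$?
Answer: $- \frac{451}{2} \approx -225.5$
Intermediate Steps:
$d{\left(X \right)} = \frac{1}{2 X}$
$S{\left(g,A \right)} = - \frac{5}{2} + A + g$ ($S{\left(g,A \right)} = -3 + \left(\left(g + A\right) + \frac{1}{2 A} A\right) = -3 + \left(\left(A + g\right) + \frac{1}{2}\right) = -3 + \left(\frac{1}{2} + A + g\right) = - \frac{5}{2} + A + g$)
$y = 11$
$y \left(S{\left(1,\left(-2\right) 1 \right)} - 17\right) = 11 \left(\left(- \frac{5}{2} - 2 + 1\right) - 17\right) = 11 \left(- \frac{7}{2} - 17\right) = 11 \left(- \frac{41}{2}\right) = - \frac{451}{2}$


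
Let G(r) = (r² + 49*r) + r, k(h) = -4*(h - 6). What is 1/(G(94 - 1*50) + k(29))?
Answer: 1/4044 ≈ 0.00024728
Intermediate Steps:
k(h) = 24 - 4*h (k(h) = -4*(-6 + h) = 24 - 4*h)
G(r) = r² + 50*r
1/(G(94 - 1*50) + k(29)) = 1/((94 - 1*50)*(50 + (94 - 1*50)) + (24 - 4*29)) = 1/((94 - 50)*(50 + (94 - 50)) + (24 - 116)) = 1/(44*(50 + 44) - 92) = 1/(44*94 - 92) = 1/(4136 - 92) = 1/4044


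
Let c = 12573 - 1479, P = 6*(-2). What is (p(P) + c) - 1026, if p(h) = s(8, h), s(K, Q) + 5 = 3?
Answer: 10066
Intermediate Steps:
s(K, Q) = -2 (s(K, Q) = -5 + 3 = -2)
P = -12
p(h) = -2
c = 11094
(p(P) + c) - 1026 = (-2 + 11094) - 1026 = 11092 - 1026 = 10066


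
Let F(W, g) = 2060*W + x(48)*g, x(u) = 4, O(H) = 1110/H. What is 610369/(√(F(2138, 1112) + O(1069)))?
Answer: 610369*√559791511622/1570977114 ≈ 290.69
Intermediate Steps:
F(W, g) = 4*g + 2060*W (F(W, g) = 2060*W + 4*g = 4*g + 2060*W)
610369/(√(F(2138, 1112) + O(1069))) = 610369/(√((4*1112 + 2060*2138) + 1110/1069)) = 610369/(√((4448 + 4404280) + 1110*(1/1069))) = 610369/(√(4408728 + 1110/1069)) = 610369/(√(4712931342/1069)) = 610369/((3*√559791511622/1069)) = 610369*(√559791511622/1570977114) = 610369*√559791511622/1570977114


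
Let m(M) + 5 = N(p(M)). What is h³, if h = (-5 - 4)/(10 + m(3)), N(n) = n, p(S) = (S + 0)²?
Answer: -729/2744 ≈ -0.26567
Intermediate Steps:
p(S) = S²
m(M) = -5 + M²
h = -9/14 (h = (-5 - 4)/(10 + (-5 + 3²)) = -9/(10 + (-5 + 9)) = -9/(10 + 4) = -9/14 ≈ -0.64286)
h³ = (-9/14)³ = -729/2744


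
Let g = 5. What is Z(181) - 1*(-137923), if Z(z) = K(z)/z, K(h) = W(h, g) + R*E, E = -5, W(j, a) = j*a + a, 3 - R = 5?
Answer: 24964983/181 ≈ 1.3793e+5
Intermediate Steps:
R = -2 (R = 3 - 1*5 = 3 - 5 = -2)
W(j, a) = a + a*j (W(j, a) = a*j + a = a + a*j)
K(h) = 15 + 5*h (K(h) = 5*(1 + h) - 2*(-5) = (5 + 5*h) + 10 = 15 + 5*h)
Z(z) = (15 + 5*z)/z
Z(181) - 1*(-137923) = (5 + 15/181) - 1*(-137923) = (5 + 15*(1/181)) + 137923 = (5 + 15/181) + 137923 = 920/181 + 137923 = 24964983/181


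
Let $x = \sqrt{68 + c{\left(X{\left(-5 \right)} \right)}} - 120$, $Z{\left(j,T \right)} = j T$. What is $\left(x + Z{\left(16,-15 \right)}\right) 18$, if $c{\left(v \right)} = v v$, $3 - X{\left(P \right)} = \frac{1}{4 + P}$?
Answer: $-6480 + 36 \sqrt{21} \approx -6315.0$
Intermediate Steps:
$X{\left(P \right)} = 3 - \frac{1}{4 + P}$
$Z{\left(j,T \right)} = T j$
$c{\left(v \right)} = v^{2}$
$x = -120 + 2 \sqrt{21}$ ($x = \sqrt{68 + \left(\frac{11 + 3 \left(-5\right)}{4 - 5}\right)^{2}} - 120 = \sqrt{68 + \left(\frac{11 - 15}{-1}\right)^{2}} - 120 = \sqrt{68 + \left(\left(-1\right) \left(-4\right)\right)^{2}} - 120 = \sqrt{68 + 4^{2}} - 120 = \sqrt{68 + 16} - 120 = \sqrt{84} - 120 = 2 \sqrt{21} - 120 = -120 + 2 \sqrt{21} \approx -110.83$)
$\left(x + Z{\left(16,-15 \right)}\right) 18 = \left(\left(-120 + 2 \sqrt{21}\right) - 240\right) 18 = \left(-360 + 2 \sqrt{21}\right) 18 = -6480 + 36 \sqrt{21}$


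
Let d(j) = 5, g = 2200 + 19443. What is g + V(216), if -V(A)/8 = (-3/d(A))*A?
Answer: 113399/5 ≈ 22680.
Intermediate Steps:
g = 21643
V(A) = 24*A/5 (V(A) = -8*(-3/5)*A = -8*(-3*⅕)*A = -(-24)*A/5 = 24*A/5)
g + V(216) = 21643 + (24/5)*216 = 21643 + 5184/5 = 113399/5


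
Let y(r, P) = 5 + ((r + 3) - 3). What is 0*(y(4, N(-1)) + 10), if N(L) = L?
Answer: 0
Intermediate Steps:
y(r, P) = 5 + r (y(r, P) = 5 + ((3 + r) - 3) = 5 + r)
0*(y(4, N(-1)) + 10) = 0*((5 + 4) + 10) = 0*(9 + 10) = 0*19 = 0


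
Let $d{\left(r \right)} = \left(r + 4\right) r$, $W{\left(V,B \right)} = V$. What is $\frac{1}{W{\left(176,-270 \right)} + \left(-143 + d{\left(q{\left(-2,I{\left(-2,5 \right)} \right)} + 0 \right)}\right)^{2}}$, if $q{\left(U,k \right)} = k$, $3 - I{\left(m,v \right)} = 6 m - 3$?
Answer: $\frac{1}{64185} \approx 1.558 \cdot 10^{-5}$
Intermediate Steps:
$I{\left(m,v \right)} = 6 - 6 m$ ($I{\left(m,v \right)} = 3 - \left(6 m - 3\right) = 3 - \left(-3 + 6 m\right) = 6 - 6 m$)
$d{\left(r \right)} = r \left(4 + r\right)$ ($d{\left(r \right)} = \left(4 + r\right) r = r \left(4 + r\right)$)
$\frac{1}{W{\left(176,-270 \right)} + \left(-143 + d{\left(q{\left(-2,I{\left(-2,5 \right)} \right)} + 0 \right)}\right)^{2}} = \frac{1}{176 + \left(-143 + \left(\left(6 - -12\right) + 0\right) \left(4 + \left(\left(6 - -12\right) + 0\right)\right)\right)^{2}} = \frac{1}{176 + \left(-143 + \left(\left(6 + 12\right) + 0\right) \left(4 + \left(\left(6 + 12\right) + 0\right)\right)\right)^{2}} = \frac{1}{176 + \left(-143 + \left(18 + 0\right) \left(4 + \left(18 + 0\right)\right)\right)^{2}} = \frac{1}{176 + \left(-143 + 18 \left(4 + 18\right)\right)^{2}} = \frac{1}{176 + \left(-143 + 18 \cdot 22\right)^{2}} = \frac{1}{176 + \left(-143 + 396\right)^{2}} = \frac{1}{176 + 253^{2}} = \frac{1}{176 + 64009} = \frac{1}{64185}$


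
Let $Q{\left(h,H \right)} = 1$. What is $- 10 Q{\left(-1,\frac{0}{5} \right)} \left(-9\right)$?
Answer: $90$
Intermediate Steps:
$- 10 Q{\left(-1,\frac{0}{5} \right)} \left(-9\right) = \left(-10\right) 1 \left(-9\right) = \left(-10\right) \left(-9\right) = 90$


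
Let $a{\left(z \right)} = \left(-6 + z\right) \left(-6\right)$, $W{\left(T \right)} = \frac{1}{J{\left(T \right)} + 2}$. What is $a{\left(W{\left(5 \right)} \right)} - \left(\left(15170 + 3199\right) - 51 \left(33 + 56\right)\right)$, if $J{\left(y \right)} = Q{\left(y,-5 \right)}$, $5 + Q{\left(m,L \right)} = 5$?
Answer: $-13797$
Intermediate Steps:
$Q{\left(m,L \right)} = 0$ ($Q{\left(m,L \right)} = -5 + 5 = 0$)
$J{\left(y \right)} = 0$
$W{\left(T \right)} = \frac{1}{2}$ ($W{\left(T \right)} = \frac{1}{0 + 2} = \frac{1}{2}$)
$a{\left(z \right)} = 36 - 6 z$
$a{\left(W{\left(5 \right)} \right)} - \left(\left(15170 + 3199\right) - 51 \left(33 + 56\right)\right) = \left(36 - 3\right) - \left(\left(15170 + 3199\right) - 51 \left(33 + 56\right)\right) = \left(36 - 3\right) - \left(18369 - 4539\right) = 33 - \left(18369 - 4539\right) = 33 - 13830 = -13797$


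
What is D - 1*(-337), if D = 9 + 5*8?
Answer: 386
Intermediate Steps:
D = 49 (D = 9 + 40 = 49)
D - 1*(-337) = 49 - 1*(-337) = 49 + 337 = 386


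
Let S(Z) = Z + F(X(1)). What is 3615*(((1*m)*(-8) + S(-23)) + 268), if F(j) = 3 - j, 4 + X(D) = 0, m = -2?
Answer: 968820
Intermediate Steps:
X(D) = -4 (X(D) = -4 + 0 = -4)
S(Z) = 7 + Z (S(Z) = Z + (3 - 1*(-4)) = Z + (3 + 4) = Z + 7 = 7 + Z)
3615*(((1*m)*(-8) + S(-23)) + 268) = 3615*(((1*(-2))*(-8) + (7 - 23)) + 268) = 3615*((-2*(-8) - 16) + 268) = 3615*((16 - 16) + 268) = 3615*(0 + 268) = 3615*268 = 968820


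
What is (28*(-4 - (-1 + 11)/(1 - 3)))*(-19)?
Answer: -532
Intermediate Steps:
(28*(-4 - (-1 + 11)/(1 - 3)))*(-19) = (28*(-4 - 10/(-2)))*(-19) = (28*(-4 - 10*(-1)/2))*(-19) = (28*(-4 - 1*(-5)))*(-19) = (28*(-4 + 5))*(-19) = (28*1)*(-19) = 28*(-19) = -532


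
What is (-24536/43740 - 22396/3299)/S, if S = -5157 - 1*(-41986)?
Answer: -20395102/102199242645 ≈ -0.00019956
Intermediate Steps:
S = 36829 (S = -5157 + 41986 = 36829)
(-24536/43740 - 22396/3299)/S = (-24536/43740 - 22396/3299)/36829 = (-24536*1/43740 - 22396*1/3299)*(1/36829) = (-6134/10935 - 22396/3299)*(1/36829) = -265136326/36074565*1/36829 = -20395102/102199242645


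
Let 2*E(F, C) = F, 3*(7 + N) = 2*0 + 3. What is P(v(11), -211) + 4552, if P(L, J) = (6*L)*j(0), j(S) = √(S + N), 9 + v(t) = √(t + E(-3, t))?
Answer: 4552 + 3*I*√6*(-18 + √38) ≈ 4552.0 - 86.973*I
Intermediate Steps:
N = -6 (N = -7 + (2*0 + 3)/3 = -7 + (0 + 3)/3 = -7 + (⅓)*3 = -7 + 1 = -6)
E(F, C) = F/2
v(t) = -9 + √(-3/2 + t) (v(t) = -9 + √(t + (½)*(-3)) = -9 + √(t - 3/2) = -9 + √(-3/2 + t))
j(S) = √(-6 + S) (j(S) = √(S - 6) = √(-6 + S))
P(L, J) = 6*I*L*√6 (P(L, J) = (6*L)*√(-6 + 0) = (6*L)*√(-6) = (6*L)*(I*√6) = 6*I*L*√6)
P(v(11), -211) + 4552 = 6*I*(-9 + √(-6 + 4*11)/2)*√6 + 4552 = 6*I*(-9 + √(-6 + 44)/2)*√6 + 4552 = 6*I*(-9 + √38/2)*√6 + 4552 = 6*I*√6*(-9 + √38/2) + 4552 = 4552 + 6*I*√6*(-9 + √38/2)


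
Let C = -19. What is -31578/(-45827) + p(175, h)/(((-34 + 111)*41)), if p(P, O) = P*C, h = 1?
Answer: -7526147/20667977 ≈ -0.36415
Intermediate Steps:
p(P, O) = -19*P (p(P, O) = P*(-19) = -19*P)
-31578/(-45827) + p(175, h)/(((-34 + 111)*41)) = -31578/(-45827) + (-19*175)/(((-34 + 111)*41)) = -31578*(-1/45827) - 3325/(77*41) = 31578/45827 - 3325/3157 = 31578/45827 - 3325*1/3157 = 31578/45827 - 475/451 = -7526147/20667977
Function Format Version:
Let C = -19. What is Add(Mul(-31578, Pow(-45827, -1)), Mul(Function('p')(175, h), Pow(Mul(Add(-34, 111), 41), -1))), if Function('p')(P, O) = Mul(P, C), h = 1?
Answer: Rational(-7526147, 20667977) ≈ -0.36415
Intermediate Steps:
Function('p')(P, O) = Mul(-19, P) (Function('p')(P, O) = Mul(P, -19) = Mul(-19, P))
Add(Mul(-31578, Pow(-45827, -1)), Mul(Function('p')(175, h), Pow(Mul(Add(-34, 111), 41), -1))) = Add(Mul(-31578, Pow(-45827, -1)), Mul(Mul(-19, 175), Pow(Mul(Add(-34, 111), 41), -1))) = Add(Mul(-31578, Rational(-1, 45827)), Mul(-3325, Pow(Mul(77, 41), -1))) = Add(Rational(31578, 45827), Mul(-3325, Pow(3157, -1))) = Add(Rational(31578, 45827), Mul(-3325, Rational(1, 3157))) = Add(Rational(31578, 45827), Rational(-475, 451)) = Rational(-7526147, 20667977)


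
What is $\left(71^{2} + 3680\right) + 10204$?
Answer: $18925$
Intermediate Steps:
$\left(71^{2} + 3680\right) + 10204 = \left(5041 + 3680\right) + 10204 = 8721 + 10204 = 18925$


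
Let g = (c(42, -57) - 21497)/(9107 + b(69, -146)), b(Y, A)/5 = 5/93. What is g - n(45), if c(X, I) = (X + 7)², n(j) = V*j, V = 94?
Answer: -448060551/105872 ≈ -4232.1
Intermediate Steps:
b(Y, A) = 25/93 (b(Y, A) = 5*(5/93) = 25/93)
n(j) = 94*j
c(X, I) = (7 + X)²
g = -221991/105872 (g = ((7 + 42)² - 21497)/(9107 + 25/93) = (49² - 21497)/(846976/93) = (2401 - 21497)*(93/846976) = -19096*93/846976 = -221991/105872 ≈ -2.0968)
g - n(45) = -221991/105872 - 94*45 = -221991/105872 - 1*4230 = -221991/105872 - 4230 = -448060551/105872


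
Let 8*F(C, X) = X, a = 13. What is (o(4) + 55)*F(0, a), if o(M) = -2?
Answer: 689/8 ≈ 86.125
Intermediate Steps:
F(C, X) = X/8
(o(4) + 55)*F(0, a) = (-2 + 55)*((⅛)*13) = 53*(13/8) = 689/8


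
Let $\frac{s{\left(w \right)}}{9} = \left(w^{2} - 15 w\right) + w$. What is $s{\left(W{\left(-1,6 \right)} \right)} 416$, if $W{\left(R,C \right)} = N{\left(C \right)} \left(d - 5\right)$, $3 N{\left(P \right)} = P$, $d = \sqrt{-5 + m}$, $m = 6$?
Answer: $658944$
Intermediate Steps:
$d = 1$ ($d = \sqrt{-5 + 6} = \sqrt{1} = 1$)
$N{\left(P \right)} = \frac{P}{3}$
$W{\left(R,C \right)} = - \frac{4 C}{3}$ ($W{\left(R,C \right)} = \frac{C}{3} \left(1 - 5\right) = \frac{C}{3} \left(-4\right) = - \frac{4 C}{3}$)
$s{\left(w \right)} = - 126 w + 9 w^{2}$ ($s{\left(w \right)} = 9 \left(\left(w^{2} - 15 w\right) + w\right) = 9 \left(w^{2} - 14 w\right) = - 126 w + 9 w^{2}$)
$s{\left(W{\left(-1,6 \right)} \right)} 416 = 9 \left(\left(- \frac{4}{3}\right) 6\right) \left(-14 - 8\right) 416 = 9 \left(-8\right) \left(-14 - 8\right) 416 = 9 \left(-8\right) \left(-22\right) 416 = 1584 \cdot 416 = 658944$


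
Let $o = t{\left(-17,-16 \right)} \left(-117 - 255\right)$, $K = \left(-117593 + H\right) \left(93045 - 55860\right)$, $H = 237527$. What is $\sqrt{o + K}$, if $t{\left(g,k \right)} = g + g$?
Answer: $\sqrt{4459758438} \approx 66781.0$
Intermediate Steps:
$t{\left(g,k \right)} = 2 g$
$K = 4459745790$ ($K = \left(-117593 + 237527\right) \left(93045 - 55860\right) = 119934 \cdot 37185 = 4459745790$)
$o = 12648$ ($o = 2 \left(-17\right) \left(-117 - 255\right) = \left(-34\right) \left(-372\right) = 12648$)
$\sqrt{o + K} = \sqrt{12648 + 4459745790} = \sqrt{4459758438}$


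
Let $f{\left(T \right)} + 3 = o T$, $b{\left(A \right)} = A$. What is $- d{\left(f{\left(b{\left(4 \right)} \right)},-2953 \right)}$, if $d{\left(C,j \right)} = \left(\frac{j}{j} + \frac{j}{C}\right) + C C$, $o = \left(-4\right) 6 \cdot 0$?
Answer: $- \frac{2983}{3} \approx -994.33$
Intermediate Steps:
$o = 0$ ($o = \left(-24\right) 0 = 0$)
$f{\left(T \right)} = -3$ ($f{\left(T \right)} = -3 + 0 T = -3 + 0 = -3$)
$d{\left(C,j \right)} = 1 + C^{2} + \frac{j}{C}$ ($d{\left(C,j \right)} = \left(1 + \frac{j}{C}\right) + C^{2} = 1 + C^{2} + \frac{j}{C}$)
$- d{\left(f{\left(b{\left(4 \right)} \right)},-2953 \right)} = - \frac{-3 - 2953 + \left(-3\right)^{3}}{-3} = - \frac{\left(-1\right) \left(-3 - 2953 - 27\right)}{3} = - \frac{\left(-1\right) \left(-2983\right)}{3} = \left(-1\right) \frac{2983}{3} = - \frac{2983}{3}$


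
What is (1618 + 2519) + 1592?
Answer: 5729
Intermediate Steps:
(1618 + 2519) + 1592 = 4137 + 1592 = 5729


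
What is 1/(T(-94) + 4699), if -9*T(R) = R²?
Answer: 9/33455 ≈ 0.00026902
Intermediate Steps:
T(R) = -R²/9
1/(T(-94) + 4699) = 1/(-⅑*(-94)² + 4699) = 1/(-⅑*8836 + 4699) = 1/(-8836/9 + 4699) = 1/(33455/9) = 9/33455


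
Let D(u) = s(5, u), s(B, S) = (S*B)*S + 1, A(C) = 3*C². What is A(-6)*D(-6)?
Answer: 19548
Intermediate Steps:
s(B, S) = 1 + B*S² (s(B, S) = (B*S)*S + 1 = B*S² + 1 = 1 + B*S²)
D(u) = 1 + 5*u²
A(-6)*D(-6) = (3*(-6)²)*(1 + 5*(-6)²) = (3*36)*(1 + 5*36) = 108*(1 + 180) = 108*181 = 19548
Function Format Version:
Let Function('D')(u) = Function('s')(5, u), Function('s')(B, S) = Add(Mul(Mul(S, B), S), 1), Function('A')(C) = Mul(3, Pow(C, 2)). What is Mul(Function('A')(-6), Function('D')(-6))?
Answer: 19548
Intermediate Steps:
Function('s')(B, S) = Add(1, Mul(B, Pow(S, 2))) (Function('s')(B, S) = Add(Mul(Mul(B, S), S), 1) = Add(Mul(B, Pow(S, 2)), 1) = Add(1, Mul(B, Pow(S, 2))))
Function('D')(u) = Add(1, Mul(5, Pow(u, 2)))
Mul(Function('A')(-6), Function('D')(-6)) = Mul(Mul(3, Pow(-6, 2)), Add(1, Mul(5, Pow(-6, 2)))) = Mul(Mul(3, 36), Add(1, Mul(5, 36))) = Mul(108, Add(1, 180)) = Mul(108, 181) = 19548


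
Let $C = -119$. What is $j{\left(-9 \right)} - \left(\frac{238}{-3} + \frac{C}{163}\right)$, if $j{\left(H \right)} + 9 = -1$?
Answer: $\frac{34261}{489} \approx 70.063$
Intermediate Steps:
$j{\left(H \right)} = -10$ ($j{\left(H \right)} = -9 - 1 = -10$)
$j{\left(-9 \right)} - \left(\frac{238}{-3} + \frac{C}{163}\right) = -10 - \left(\frac{238}{-3} - \frac{119}{163}\right) = -10 - \left(238 \left(- \frac{1}{3}\right) - \frac{119}{163}\right) = -10 - \left(- \frac{238}{3} - \frac{119}{163}\right) = -10 - - \frac{39151}{489} = -10 + \frac{39151}{489} = \frac{34261}{489}$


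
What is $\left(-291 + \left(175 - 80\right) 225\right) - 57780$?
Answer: $-36696$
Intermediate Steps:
$\left(-291 + \left(175 - 80\right) 225\right) - 57780 = \left(-291 + 95 \cdot 225\right) - 57780 = \left(-291 + 21375\right) - 57780 = 21084 - 57780 = -36696$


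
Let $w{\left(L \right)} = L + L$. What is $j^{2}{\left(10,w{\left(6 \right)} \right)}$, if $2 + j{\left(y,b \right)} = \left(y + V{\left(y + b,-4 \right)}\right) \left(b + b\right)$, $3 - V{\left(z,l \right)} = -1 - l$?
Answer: $56644$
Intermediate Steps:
$w{\left(L \right)} = 2 L$
$V{\left(z,l \right)} = 4 + l$ ($V{\left(z,l \right)} = 3 - \left(-1 - l\right) = 3 + \left(1 + l\right) = 4 + l$)
$j{\left(y,b \right)} = -2 + 2 b y$ ($j{\left(y,b \right)} = -2 + \left(y + \left(4 - 4\right)\right) \left(b + b\right) = -2 + \left(y + 0\right) 2 b = -2 + y 2 b = -2 + 2 b y$)
$j^{2}{\left(10,w{\left(6 \right)} \right)} = \left(-2 + 2 \cdot 2 \cdot 6 \cdot 10\right)^{2} = \left(-2 + 2 \cdot 12 \cdot 10\right)^{2} = \left(-2 + 240\right)^{2} = 238^{2} = 56644$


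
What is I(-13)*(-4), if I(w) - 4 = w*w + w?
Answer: -640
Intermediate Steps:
I(w) = 4 + w + w² (I(w) = 4 + (w*w + w) = 4 + (w² + w) = 4 + (w + w²) = 4 + w + w²)
I(-13)*(-4) = (4 - 13 + (-13)²)*(-4) = (4 - 13 + 169)*(-4) = 160*(-4) = -640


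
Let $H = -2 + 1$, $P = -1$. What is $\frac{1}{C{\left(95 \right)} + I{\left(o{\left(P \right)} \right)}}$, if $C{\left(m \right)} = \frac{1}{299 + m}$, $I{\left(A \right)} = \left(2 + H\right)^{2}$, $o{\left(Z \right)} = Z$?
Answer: $\frac{394}{395} \approx 0.99747$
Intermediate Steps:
$H = -1$
$I{\left(A \right)} = 1$ ($I{\left(A \right)} = \left(2 - 1\right)^{2} = 1^{2} = 1$)
$\frac{1}{C{\left(95 \right)} + I{\left(o{\left(P \right)} \right)}} = \frac{1}{\frac{1}{299 + 95} + 1} = \frac{1}{\frac{1}{394} + 1} = \frac{1}{\frac{395}{394}} = \frac{394}{395}$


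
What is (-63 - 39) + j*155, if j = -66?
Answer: -10332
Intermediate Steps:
(-63 - 39) + j*155 = (-63 - 39) - 66*155 = -102 - 10230 = -10332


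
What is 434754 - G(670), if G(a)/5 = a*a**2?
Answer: -1503380246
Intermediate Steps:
G(a) = 5*a**3 (G(a) = 5*(a*a**2) = 5*a**3)
434754 - G(670) = 434754 - 5*670**3 = 434754 - 5*300763000 = 434754 - 1*1503815000 = 434754 - 1503815000 = -1503380246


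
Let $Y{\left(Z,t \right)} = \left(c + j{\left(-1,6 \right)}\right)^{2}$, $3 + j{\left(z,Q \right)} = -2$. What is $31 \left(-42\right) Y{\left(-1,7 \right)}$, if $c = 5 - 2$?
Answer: $-5208$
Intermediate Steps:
$j{\left(z,Q \right)} = -5$ ($j{\left(z,Q \right)} = -3 - 2 = -5$)
$c = 3$
$Y{\left(Z,t \right)} = 4$ ($Y{\left(Z,t \right)} = \left(3 - 5\right)^{2} = \left(-2\right)^{2} = 4$)
$31 \left(-42\right) Y{\left(-1,7 \right)} = 31 \left(-42\right) 4 = \left(-1302\right) 4 = -5208$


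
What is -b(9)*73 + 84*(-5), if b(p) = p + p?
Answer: -1734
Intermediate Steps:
b(p) = 2*p
-b(9)*73 + 84*(-5) = -2*9*73 + 84*(-5) = -1*18*73 - 420 = -18*73 - 420 = -1314 - 420 = -1734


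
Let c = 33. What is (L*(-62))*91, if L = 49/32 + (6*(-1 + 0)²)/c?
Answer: -1701063/176 ≈ -9665.1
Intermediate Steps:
L = 603/352 (L = 49/32 + (6*(-1 + 0)²)/33 = 49*(1/32) + (6*(-1)²)*(1/33) = 49/32 + (6*1)*(1/33) = 49/32 + 6*(1/33) = 49/32 + 2/11 = 603/352 ≈ 1.7131)
(L*(-62))*91 = ((603/352)*(-62))*91 = -18693/176*91 = -1701063/176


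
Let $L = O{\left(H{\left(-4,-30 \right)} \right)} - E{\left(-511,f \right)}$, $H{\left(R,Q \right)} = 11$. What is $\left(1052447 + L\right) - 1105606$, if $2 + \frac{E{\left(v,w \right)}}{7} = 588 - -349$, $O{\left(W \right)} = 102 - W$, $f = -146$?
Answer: $-59613$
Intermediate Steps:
$E{\left(v,w \right)} = 6545$ ($E{\left(v,w \right)} = -14 + 7 \left(588 - -349\right) = -14 + 7 \left(588 + 349\right) = -14 + 7 \cdot 937 = -14 + 6559 = 6545$)
$L = -6454$ ($L = \left(102 - 11\right) - 6545 = 91 - 6545 = -6454$)
$\left(1052447 + L\right) - 1105606 = \left(1052447 - 6454\right) - 1105606 = 1045993 - 1105606 = -59613$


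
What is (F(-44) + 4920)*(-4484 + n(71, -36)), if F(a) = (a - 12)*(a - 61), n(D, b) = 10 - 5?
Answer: -48373200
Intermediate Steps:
n(D, b) = 5
F(a) = (-61 + a)*(-12 + a) (F(a) = (-12 + a)*(-61 + a) = (-61 + a)*(-12 + a))
(F(-44) + 4920)*(-4484 + n(71, -36)) = ((732 + (-44)² - 73*(-44)) + 4920)*(-4484 + 5) = ((732 + 1936 + 3212) + 4920)*(-4479) = (5880 + 4920)*(-4479) = 10800*(-4479) = -48373200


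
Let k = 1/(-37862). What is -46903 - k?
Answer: -1775841385/37862 ≈ -46903.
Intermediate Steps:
k = -1/37862 ≈ -2.6412e-5
-46903 - k = -46903 - 1*(-1/37862) = -46903 + 1/37862 = -1775841385/37862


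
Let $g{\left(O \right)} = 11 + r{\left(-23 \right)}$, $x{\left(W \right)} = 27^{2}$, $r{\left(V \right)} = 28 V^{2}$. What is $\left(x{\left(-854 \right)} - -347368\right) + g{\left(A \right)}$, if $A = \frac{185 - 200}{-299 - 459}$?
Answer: $362920$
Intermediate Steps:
$x{\left(W \right)} = 729$
$A = \frac{15}{758}$ ($A = - \frac{15}{-758} = \left(-15\right) \left(- \frac{1}{758}\right) = \frac{15}{758} \approx 0.019789$)
$g{\left(O \right)} = 14823$ ($g{\left(O \right)} = 11 + 28 \left(-23\right)^{2} = 11 + 28 \cdot 529 = 11 + 14812 = 14823$)
$\left(x{\left(-854 \right)} - -347368\right) + g{\left(A \right)} = \left(729 - -347368\right) + 14823 = \left(729 + 347368\right) + 14823 = 348097 + 14823 = 362920$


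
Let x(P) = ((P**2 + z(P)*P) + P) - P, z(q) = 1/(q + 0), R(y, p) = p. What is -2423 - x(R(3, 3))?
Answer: -2433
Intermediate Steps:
z(q) = 1/q
x(P) = 1 + P**2 (x(P) = ((P**2 + P/P) + P) - P = ((P**2 + 1) + P) - P = ((1 + P**2) + P) - P = (1 + P + P**2) - P = 1 + P**2)
-2423 - x(R(3, 3)) = -2423 - (1 + 3**2) = -2423 - (1 + 9) = -2423 - 1*10 = -2423 - 10 = -2433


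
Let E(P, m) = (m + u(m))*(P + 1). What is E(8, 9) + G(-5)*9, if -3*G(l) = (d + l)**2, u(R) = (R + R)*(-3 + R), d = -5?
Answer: 753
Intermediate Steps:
u(R) = 2*R*(-3 + R) (u(R) = (2*R)*(-3 + R) = 2*R*(-3 + R))
G(l) = -(-5 + l)**2/3
E(P, m) = (1 + P)*(m + 2*m*(-3 + m)) (E(P, m) = (m + 2*m*(-3 + m))*(P + 1) = (m + 2*m*(-3 + m))*(1 + P) = (1 + P)*(m + 2*m*(-3 + m)))
E(8, 9) + G(-5)*9 = 9*(-5 + 8 + 2*9 + 2*8*(-3 + 9)) - (-5 - 5)**2/3*9 = 9*(-5 + 8 + 18 + 2*8*6) - 1/3*(-10)**2*9 = 9*(-5 + 8 + 18 + 96) - 1/3*100*9 = 9*117 - 100/3*9 = 1053 - 300 = 753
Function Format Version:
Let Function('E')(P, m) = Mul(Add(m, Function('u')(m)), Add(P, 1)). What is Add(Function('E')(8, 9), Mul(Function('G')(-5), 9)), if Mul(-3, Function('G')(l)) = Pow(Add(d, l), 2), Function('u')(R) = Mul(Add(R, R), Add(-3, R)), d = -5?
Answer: 753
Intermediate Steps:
Function('u')(R) = Mul(2, R, Add(-3, R)) (Function('u')(R) = Mul(Mul(2, R), Add(-3, R)) = Mul(2, R, Add(-3, R)))
Function('G')(l) = Mul(Rational(-1, 3), Pow(Add(-5, l), 2))
Function('E')(P, m) = Mul(Add(1, P), Add(m, Mul(2, m, Add(-3, m)))) (Function('E')(P, m) = Mul(Add(m, Mul(2, m, Add(-3, m))), Add(P, 1)) = Mul(Add(m, Mul(2, m, Add(-3, m))), Add(1, P)) = Mul(Add(1, P), Add(m, Mul(2, m, Add(-3, m)))))
Add(Function('E')(8, 9), Mul(Function('G')(-5), 9)) = Add(Mul(9, Add(-5, 8, Mul(2, 9), Mul(2, 8, Add(-3, 9)))), Mul(Mul(Rational(-1, 3), Pow(Add(-5, -5), 2)), 9)) = Add(Mul(9, Add(-5, 8, 18, Mul(2, 8, 6))), Mul(Mul(Rational(-1, 3), Pow(-10, 2)), 9)) = Add(Mul(9, Add(-5, 8, 18, 96)), Mul(Mul(Rational(-1, 3), 100), 9)) = Add(Mul(9, 117), Mul(Rational(-100, 3), 9)) = Add(1053, -300) = 753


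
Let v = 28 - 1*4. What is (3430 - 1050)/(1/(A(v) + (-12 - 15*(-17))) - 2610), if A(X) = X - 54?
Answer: -506940/555929 ≈ -0.91188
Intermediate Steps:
v = 24 (v = 28 - 4 = 24)
A(X) = -54 + X
(3430 - 1050)/(1/(A(v) + (-12 - 15*(-17))) - 2610) = (3430 - 1050)/(1/((-54 + 24) + (-12 - 15*(-17))) - 2610) = 2380/(1/(-30 + (-12 + 255)) - 2610) = 2380/(1/(-30 + 243) - 2610) = 2380/(1/213 - 2610) = 2380/(-555929/213) = 2380*(-213/555929) = -506940/555929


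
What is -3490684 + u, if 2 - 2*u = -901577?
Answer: -6079789/2 ≈ -3.0399e+6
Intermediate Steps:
u = 901579/2 (u = 1 - ½*(-901577) = 1 + 901577/2 = 901579/2 ≈ 4.5079e+5)
-3490684 + u = -3490684 + 901579/2 = -6079789/2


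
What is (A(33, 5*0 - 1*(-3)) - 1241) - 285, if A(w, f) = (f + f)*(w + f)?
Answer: -1310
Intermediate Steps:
A(w, f) = 2*f*(f + w) (A(w, f) = (2*f)*(f + w) = 2*f*(f + w))
(A(33, 5*0 - 1*(-3)) - 1241) - 285 = (2*(5*0 - 1*(-3))*((5*0 - 1*(-3)) + 33) - 1241) - 285 = (2*(0 + 3)*((0 + 3) + 33) - 1241) - 285 = (2*3*(3 + 33) - 1241) - 285 = (2*3*36 - 1241) - 285 = (216 - 1241) - 285 = -1025 - 285 = -1310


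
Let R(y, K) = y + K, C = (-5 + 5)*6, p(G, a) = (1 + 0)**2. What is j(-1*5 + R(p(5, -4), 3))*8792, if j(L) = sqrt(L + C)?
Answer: 8792*I ≈ 8792.0*I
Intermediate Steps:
p(G, a) = 1 (p(G, a) = 1**2 = 1)
C = 0 (C = 0*6 = 0)
R(y, K) = K + y
j(L) = sqrt(L) (j(L) = sqrt(L + 0) = sqrt(L))
j(-1*5 + R(p(5, -4), 3))*8792 = sqrt(-1*5 + (3 + 1))*8792 = sqrt(-5 + 4)*8792 = sqrt(-1)*8792 = I*8792 = 8792*I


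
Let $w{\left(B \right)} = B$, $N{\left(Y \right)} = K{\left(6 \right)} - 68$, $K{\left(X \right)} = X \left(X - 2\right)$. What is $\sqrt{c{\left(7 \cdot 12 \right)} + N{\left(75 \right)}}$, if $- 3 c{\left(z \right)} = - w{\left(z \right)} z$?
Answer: $2 \sqrt{577} \approx 48.042$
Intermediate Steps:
$K{\left(X \right)} = X \left(-2 + X\right)$
$N{\left(Y \right)} = -44$ ($N{\left(Y \right)} = 6 \left(-2 + 6\right) - 68 = 6 \cdot 4 - 68 = 24 - 68 = -44$)
$c{\left(z \right)} = \frac{z^{2}}{3}$ ($c{\left(z \right)} = - \frac{- z z}{3} = - \frac{\left(-1\right) z^{2}}{3} = \frac{z^{2}}{3}$)
$\sqrt{c{\left(7 \cdot 12 \right)} + N{\left(75 \right)}} = \sqrt{\frac{\left(7 \cdot 12\right)^{2}}{3} - 44} = \sqrt{\frac{84^{2}}{3} - 44} = \sqrt{\frac{1}{3} \cdot 7056 - 44} = \sqrt{2352 - 44} = \sqrt{2308} = 2 \sqrt{577}$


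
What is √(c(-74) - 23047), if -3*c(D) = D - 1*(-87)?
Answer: I*√207462/3 ≈ 151.83*I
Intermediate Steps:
c(D) = -29 - D/3 (c(D) = -(D - 1*(-87))/3 = -(D + 87)/3 = -(87 + D)/3 = -29 - D/3)
√(c(-74) - 23047) = √((-29 - ⅓*(-74)) - 23047) = √((-29 + 74/3) - 23047) = √(-13/3 - 23047) = √(-69154/3) = I*√207462/3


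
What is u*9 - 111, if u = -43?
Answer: -498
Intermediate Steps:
u*9 - 111 = -43*9 - 111 = -387 - 111 = -498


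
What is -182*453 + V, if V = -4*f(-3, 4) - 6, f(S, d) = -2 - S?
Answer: -82456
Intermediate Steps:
V = -10 (V = -4*(-2 - 1*(-3)) - 6 = -4*(-2 + 3) - 6 = -4*1 - 6 = -4 - 6 = -10)
-182*453 + V = -182*453 - 10 = -82446 - 10 = -82456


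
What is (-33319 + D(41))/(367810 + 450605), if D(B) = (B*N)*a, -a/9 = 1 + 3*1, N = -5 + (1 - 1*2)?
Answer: -24463/818415 ≈ -0.029891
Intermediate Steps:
N = -6 (N = -5 + (1 - 2) = -5 - 1 = -6)
a = -36 (a = -9*(1 + 3*1) = -9*(1 + 3) = -9*4 = -36)
D(B) = 216*B (D(B) = (B*(-6))*(-36) = -6*B*(-36) = 216*B)
(-33319 + D(41))/(367810 + 450605) = (-33319 + 216*41)/(367810 + 450605) = (-33319 + 8856)/818415 = -24463*1/818415 = -24463/818415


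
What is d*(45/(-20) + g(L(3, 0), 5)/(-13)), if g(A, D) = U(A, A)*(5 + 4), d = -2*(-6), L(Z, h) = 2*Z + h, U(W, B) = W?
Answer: -999/13 ≈ -76.846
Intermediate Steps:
L(Z, h) = h + 2*Z
d = 12
g(A, D) = 9*A (g(A, D) = A*(5 + 4) = A*9 = 9*A)
d*(45/(-20) + g(L(3, 0), 5)/(-13)) = 12*(45/(-20) + (9*(0 + 2*3))/(-13)) = 12*(45*(-1/20) + (9*(0 + 6))*(-1/13)) = 12*(-9/4 + (9*6)*(-1/13)) = 12*(-9/4 + 54*(-1/13)) = 12*(-9/4 - 54/13) = 12*(-333/52) = -999/13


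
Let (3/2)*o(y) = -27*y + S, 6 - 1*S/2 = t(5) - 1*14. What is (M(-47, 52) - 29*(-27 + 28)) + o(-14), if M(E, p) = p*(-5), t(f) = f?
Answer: -17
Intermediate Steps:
S = 30 (S = 12 - 2*(5 - 1*14) = 12 - 2*(5 - 14) = 12 - 2*(-9) = 12 + 18 = 30)
o(y) = 20 - 18*y (o(y) = 2*(-27*y + 30)/3 = 2*(30 - 27*y)/3 = 20 - 18*y)
M(E, p) = -5*p
(M(-47, 52) - 29*(-27 + 28)) + o(-14) = (-5*52 - 29*(-27 + 28)) + (20 - 18*(-14)) = (-260 - 29*1) + (20 + 252) = (-260 - 29) + 272 = -289 + 272 = -17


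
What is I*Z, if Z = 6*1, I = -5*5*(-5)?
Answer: 750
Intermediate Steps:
I = 125 (I = -25*(-5) = 125)
Z = 6
I*Z = 125*6 = 750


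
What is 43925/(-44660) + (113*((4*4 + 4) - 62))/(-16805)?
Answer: -15034379/21443180 ≈ -0.70113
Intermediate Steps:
43925/(-44660) + (113*((4*4 + 4) - 62))/(-16805) = 43925*(-1/44660) + (113*((16 + 4) - 62))*(-1/16805) = -1255/1276 + (113*(20 - 62))*(-1/16805) = -1255/1276 + (113*(-42))*(-1/16805) = -1255/1276 - 4746*(-1/16805) = -1255/1276 + 4746/16805 = -15034379/21443180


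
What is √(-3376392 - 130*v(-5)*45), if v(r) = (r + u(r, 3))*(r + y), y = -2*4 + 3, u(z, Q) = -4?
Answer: 2*I*√975723 ≈ 1975.6*I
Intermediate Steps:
y = -5 (y = -8 + 3 = -5)
v(r) = (-5 + r)*(-4 + r) (v(r) = (r - 4)*(r - 5) = (-4 + r)*(-5 + r) = (-5 + r)*(-4 + r))
√(-3376392 - 130*v(-5)*45) = √(-3376392 - 130*(20 + (-5)² - 9*(-5))*45) = √(-3376392 - 130*(20 + 25 + 45)*45) = √(-3376392 - 130*90*45) = √(-3376392 - 11700*45) = √(-3376392 - 526500) = √(-3902892) = 2*I*√975723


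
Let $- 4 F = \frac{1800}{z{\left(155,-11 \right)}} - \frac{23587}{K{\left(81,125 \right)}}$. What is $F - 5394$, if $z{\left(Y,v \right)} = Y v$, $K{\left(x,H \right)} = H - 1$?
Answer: $- \frac{29168767}{5456} \approx -5346.2$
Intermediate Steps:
$K{\left(x,H \right)} = -1 + H$
$F = \frac{260897}{5456}$ ($F = - \frac{\frac{1800}{155 \left(-11\right)} - \frac{23587}{-1 + 125}}{4} = - \frac{\frac{1800}{-1705} - \frac{23587}{124}}{4} = - \frac{1800 \left(- \frac{1}{1705}\right) - \frac{23587}{124}}{4} = - \frac{- \frac{360}{341} - \frac{23587}{124}}{4} = \left(- \frac{1}{4}\right) \left(- \frac{260897}{1364}\right) = \frac{260897}{5456} \approx 47.818$)
$F - 5394 = \frac{260897}{5456} - 5394 = - \frac{29168767}{5456}$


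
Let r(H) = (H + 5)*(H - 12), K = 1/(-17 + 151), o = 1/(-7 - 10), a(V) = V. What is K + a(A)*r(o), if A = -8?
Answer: 18460129/38726 ≈ 476.69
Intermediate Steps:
o = -1/17 (o = 1/(-17) = -1/17 ≈ -0.058824)
K = 1/134 ≈ 0.0074627
r(H) = (-12 + H)*(5 + H) (r(H) = (5 + H)*(-12 + H) = (-12 + H)*(5 + H))
K + a(A)*r(o) = 1/134 - 8*(-60 + (-1/17)**2 - 7*(-1/17)) = 1/134 - 8*(-60 + 1/289 + 7/17) = 1/134 - 8*(-17220/289) = 1/134 + 137760/289 = 18460129/38726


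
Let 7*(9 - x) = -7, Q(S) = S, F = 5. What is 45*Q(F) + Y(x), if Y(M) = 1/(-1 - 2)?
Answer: 674/3 ≈ 224.67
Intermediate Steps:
x = 10 (x = 9 - ⅐*(-7) = 9 + 1 = 10)
Y(M) = -⅓ (Y(M) = 1/(-3) = -⅓)
45*Q(F) + Y(x) = 45*5 - ⅓ = 225 - ⅓ = 674/3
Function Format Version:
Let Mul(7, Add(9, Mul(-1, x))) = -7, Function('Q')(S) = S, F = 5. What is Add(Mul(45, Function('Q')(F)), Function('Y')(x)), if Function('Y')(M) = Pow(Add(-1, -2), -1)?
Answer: Rational(674, 3) ≈ 224.67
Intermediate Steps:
x = 10 (x = Add(9, Mul(Rational(-1, 7), -7)) = Add(9, 1) = 10)
Function('Y')(M) = Rational(-1, 3) (Function('Y')(M) = Pow(-3, -1) = Rational(-1, 3))
Add(Mul(45, Function('Q')(F)), Function('Y')(x)) = Add(Mul(45, 5), Rational(-1, 3)) = Add(225, Rational(-1, 3)) = Rational(674, 3)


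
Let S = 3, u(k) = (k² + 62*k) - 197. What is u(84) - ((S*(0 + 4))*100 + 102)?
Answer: 10765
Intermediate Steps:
u(k) = -197 + k² + 62*k
u(84) - ((S*(0 + 4))*100 + 102) = (-197 + 84² + 62*84) - ((3*(0 + 4))*100 + 102) = (-197 + 7056 + 5208) - ((3*4)*100 + 102) = 12067 - (12*100 + 102) = 12067 - (1200 + 102) = 12067 - 1*1302 = 12067 - 1302 = 10765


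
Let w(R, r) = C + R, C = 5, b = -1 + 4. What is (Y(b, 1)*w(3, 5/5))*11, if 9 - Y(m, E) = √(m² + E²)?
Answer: 792 - 88*√10 ≈ 513.72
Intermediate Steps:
b = 3
w(R, r) = 5 + R
Y(m, E) = 9 - √(E² + m²) (Y(m, E) = 9 - √(m² + E²) = 9 - √(E² + m²))
(Y(b, 1)*w(3, 5/5))*11 = ((9 - √(1² + 3²))*(5 + 3))*11 = ((9 - √(1 + 9))*8)*11 = ((9 - √10)*8)*11 = (72 - 8*√10)*11 = 792 - 88*√10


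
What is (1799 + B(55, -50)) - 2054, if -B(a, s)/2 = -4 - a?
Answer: -137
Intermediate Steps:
B(a, s) = 8 + 2*a (B(a, s) = -2*(-4 - a) = 8 + 2*a)
(1799 + B(55, -50)) - 2054 = (1799 + (8 + 2*55)) - 2054 = (1799 + (8 + 110)) - 2054 = (1799 + 118) - 2054 = 1917 - 2054 = -137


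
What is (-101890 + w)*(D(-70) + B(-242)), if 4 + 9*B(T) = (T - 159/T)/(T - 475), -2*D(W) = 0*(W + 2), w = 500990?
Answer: -126844157050/780813 ≈ -1.6245e+5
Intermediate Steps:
D(W) = 0 (D(W) = -0*(W + 2) = -0*(2 + W) = -½*0 = 0)
B(T) = -4/9 + (T - 159/T)/(9*(-475 + T)) (B(T) = -4/9 + ((T - 159/T)/(T - 475))/9 = -4/9 + ((T - 159/T)/(-475 + T))/9 = -4/9 + (T - 159/T)/(9*(-475 + T)))
(-101890 + w)*(D(-70) + B(-242)) = (-101890 + 500990)*(0 + (⅑)*(-159 - 3*(-242)² + 1900*(-242))/(-242*(-475 - 242))) = 399100*(0 + (⅑)*(-1/242)*(-159 - 3*58564 - 459800)/(-717)) = 399100*(0 + (⅑)*(-1/242)*(-1/717)*(-159 - 175692 - 459800)) = 399100*(0 + (⅑)*(-1/242)*(-1/717)*(-635651)) = 399100*(0 - 635651/1561626) = 399100*(-635651/1561626) = -126844157050/780813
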